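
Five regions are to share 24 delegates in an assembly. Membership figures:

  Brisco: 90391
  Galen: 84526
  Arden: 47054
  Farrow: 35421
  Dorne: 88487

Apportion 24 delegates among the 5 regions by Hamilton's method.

Standard divisor: 345879 ÷ 24 ≈ 14411.625.
Standard quotas: Brisco 6.2721, Galen 5.8651, Arden 3.2650, Farrow 2.4578, Dorne 6.1400.
Lower quotas: Brisco 6, Galen 5, Arden 3, Farrow 2, Dorne 6 (sum 22, leaving 2 seats).
Remainders in descending order: Galen 0.8651, Farrow 0.4578, Brisco 0.2721, Arden 0.2650, Dorne 0.1400.
The surplus seats go to Galen, Farrow.

Brisco=6; Galen=6; Arden=3; Farrow=3; Dorne=6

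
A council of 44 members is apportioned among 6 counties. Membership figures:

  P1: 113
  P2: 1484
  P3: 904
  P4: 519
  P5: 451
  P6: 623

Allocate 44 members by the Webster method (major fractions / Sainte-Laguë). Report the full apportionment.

Standard divisor 4094/44 ≈ 93.045; standard quotas: P1 1.214, P2 15.949, P3 9.716, P4 5.578, P5 4.847, P6 6.696.
Rounding to the nearest integer gives 1, 16, 10, 6, 5, 7 = 45 seats, so the divisor must be adjusted.
With modified divisor 94.8: modified quotas P1 1.192, P2 15.654, P3 9.536, P4 5.475, P5 4.757, P6 6.572.
Rounding to the nearest integer: P1 1, P2 16, P3 10, P4 5, P5 5, P6 7 (total 44).

P1=1, P2=16, P3=10, P4=5, P5=5, P6=7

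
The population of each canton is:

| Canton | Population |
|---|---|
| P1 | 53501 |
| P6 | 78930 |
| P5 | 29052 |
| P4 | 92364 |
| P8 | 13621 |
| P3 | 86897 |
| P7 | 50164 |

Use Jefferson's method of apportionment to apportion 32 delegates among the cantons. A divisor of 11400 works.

P1 4; P6 6; P5 2; P4 8; P8 1; P3 7; P7 4

With modified divisor 11400: modified quotas P1 4.693, P6 6.924, P5 2.548, P4 8.102, P8 1.195, P3 7.623, P7 4.400.
Rounding down: P1 4, P6 6, P5 2, P4 8, P8 1, P3 7, P7 4 (total 32).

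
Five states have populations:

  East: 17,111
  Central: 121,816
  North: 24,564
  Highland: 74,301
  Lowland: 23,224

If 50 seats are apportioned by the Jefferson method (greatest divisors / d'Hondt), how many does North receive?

4

Standard divisor 261016/50 ≈ 5220.32; standard quotas: East 3.278, Central 23.335, North 4.705, Highland 14.233, Lowland 4.449.
Rounding down gives 3, 23, 4, 14, 4 = 48 seats, so the divisor must be adjusted.
With modified divisor 4933: modified quotas East 3.469, Central 24.694, North 4.980, Highland 15.062, Lowland 4.708.
Rounding down: East 3, Central 24, North 4, Highland 15, Lowland 4 (total 50).
North receives 4.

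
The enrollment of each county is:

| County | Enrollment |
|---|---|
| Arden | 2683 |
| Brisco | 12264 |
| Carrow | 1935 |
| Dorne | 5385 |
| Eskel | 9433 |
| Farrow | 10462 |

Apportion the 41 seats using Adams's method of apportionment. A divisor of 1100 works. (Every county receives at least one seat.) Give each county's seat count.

With modified divisor 1100: modified quotas Arden 2.439, Brisco 11.149, Carrow 1.759, Dorne 4.895, Eskel 8.575, Farrow 9.511.
Rounding up: Arden 3, Brisco 12, Carrow 2, Dorne 5, Eskel 9, Farrow 10 (total 41).

Arden 3, Brisco 12, Carrow 2, Dorne 5, Eskel 9, Farrow 10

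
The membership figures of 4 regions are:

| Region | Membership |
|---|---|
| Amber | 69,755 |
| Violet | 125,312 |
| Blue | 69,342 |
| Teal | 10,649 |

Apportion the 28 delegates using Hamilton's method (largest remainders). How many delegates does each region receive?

Amber 7, Violet 13, Blue 7, Teal 1

Total 275058; standard divisor 275058/28 ≈ 9823.5.
Standard quotas: Amber 7.1008, Violet 12.7563, Blue 7.0588, Teal 1.0840.
Lower quotas: Amber 7, Violet 12, Blue 7, Teal 1 (sum 27, leaving 1 seat).
Remainders in descending order: Violet 0.7563, Amber 0.1008, Teal 0.0840, Blue 0.0588.
The surplus seat goes to Violet.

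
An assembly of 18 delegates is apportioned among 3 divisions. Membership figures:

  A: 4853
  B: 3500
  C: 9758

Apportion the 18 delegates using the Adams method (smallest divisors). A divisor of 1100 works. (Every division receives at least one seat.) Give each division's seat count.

A: 5, B: 4, C: 9

With modified divisor 1100: modified quotas A 4.412, B 3.182, C 8.871.
Rounding up: A 5, B 4, C 9 (total 18).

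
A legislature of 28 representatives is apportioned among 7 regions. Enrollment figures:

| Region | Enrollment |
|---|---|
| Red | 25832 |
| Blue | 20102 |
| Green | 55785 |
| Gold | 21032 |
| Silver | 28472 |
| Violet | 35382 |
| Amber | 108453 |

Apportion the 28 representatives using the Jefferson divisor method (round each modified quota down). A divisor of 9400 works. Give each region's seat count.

With modified divisor 9400: modified quotas Red 2.748, Blue 2.139, Green 5.935, Gold 2.237, Silver 3.029, Violet 3.764, Amber 11.538.
Rounding down: Red 2, Blue 2, Green 5, Gold 2, Silver 3, Violet 3, Amber 11 (total 28).

Red=2; Blue=2; Green=5; Gold=2; Silver=3; Violet=3; Amber=11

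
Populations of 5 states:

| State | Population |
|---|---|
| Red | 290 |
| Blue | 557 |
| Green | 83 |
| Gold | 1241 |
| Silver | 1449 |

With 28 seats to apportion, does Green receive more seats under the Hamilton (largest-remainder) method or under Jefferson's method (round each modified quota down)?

Hamilton

Hamilton: Red 2, Blue 4, Green 1, Gold 10, Silver 11.
Jefferson: Red 2, Blue 4, Green 0, Gold 10, Silver 12.
Green gets 1 under Hamilton and 0 under Jefferson.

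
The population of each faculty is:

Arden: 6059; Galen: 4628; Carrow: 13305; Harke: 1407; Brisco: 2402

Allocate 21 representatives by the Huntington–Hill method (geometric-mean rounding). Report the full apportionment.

Arden 5; Galen 3; Carrow 10; Harke 1; Brisco 2

With divisor 1345: modified quotas Arden 4.505, Galen 3.441, Carrow 9.892, Harke 1.046, Brisco 1.786.
Geometric-mean thresholds: Arden √(4·5)=4.472, Galen √(3·4)=3.464, Carrow √(9·10)=9.487, Harke √(1·2)=1.414, Brisco √(1·2)=1.414.
Each quota rounded against its threshold gives Arden 5, Galen 3, Carrow 10, Harke 1, Brisco 2 (total 21).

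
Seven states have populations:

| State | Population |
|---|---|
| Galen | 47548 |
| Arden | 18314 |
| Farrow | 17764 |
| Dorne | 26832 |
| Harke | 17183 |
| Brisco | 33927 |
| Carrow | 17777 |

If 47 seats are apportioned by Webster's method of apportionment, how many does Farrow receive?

5

Standard divisor 179345/47 ≈ 3815.851; standard quotas: Galen 12.461, Arden 4.799, Farrow 4.655, Dorne 7.032, Harke 4.503, Brisco 8.891, Carrow 4.659.
Rounding to the nearest integer gives 12, 5, 5, 7, 5, 9, 5 = 48 seats, so the divisor must be adjusted.
With modified divisor 3900: modified quotas Galen 12.192, Arden 4.696, Farrow 4.555, Dorne 6.880, Harke 4.406, Brisco 8.699, Carrow 4.558.
Rounding to the nearest integer: Galen 12, Arden 5, Farrow 5, Dorne 7, Harke 4, Brisco 9, Carrow 5 (total 47).
Farrow receives 5.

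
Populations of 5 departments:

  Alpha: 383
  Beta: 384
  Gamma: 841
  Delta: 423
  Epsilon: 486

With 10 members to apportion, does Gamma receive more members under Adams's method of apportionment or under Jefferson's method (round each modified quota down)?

Jefferson

Adams: Alpha 1, Beta 2, Gamma 3, Delta 2, Epsilon 2.
Jefferson: Alpha 1, Beta 1, Gamma 4, Delta 2, Epsilon 2.
Gamma gets 3 under Adams and 4 under Jefferson.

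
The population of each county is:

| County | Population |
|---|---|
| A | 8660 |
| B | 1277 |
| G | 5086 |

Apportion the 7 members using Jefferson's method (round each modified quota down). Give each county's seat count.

Standard divisor 15023/7 ≈ 2146.143; standard quotas: A 4.035, B 0.595, G 2.370.
Rounding down gives 4, 0, 2 = 6 seats, so the divisor must be adjusted.
With modified divisor 1710: modified quotas A 5.064, B 0.747, G 2.974.
Rounding down: A 5, B 0, G 2 (total 7).

A=5; B=0; G=2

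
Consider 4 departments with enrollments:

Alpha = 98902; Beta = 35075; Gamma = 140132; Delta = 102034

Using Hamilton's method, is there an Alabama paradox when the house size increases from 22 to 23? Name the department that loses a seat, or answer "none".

At 22 seats: Alpha 6, Beta 2, Gamma 8, Delta 6.
At 23 seats: Alpha 6, Beta 2, Gamma 9, Delta 6.
No department's allocation decreased.

none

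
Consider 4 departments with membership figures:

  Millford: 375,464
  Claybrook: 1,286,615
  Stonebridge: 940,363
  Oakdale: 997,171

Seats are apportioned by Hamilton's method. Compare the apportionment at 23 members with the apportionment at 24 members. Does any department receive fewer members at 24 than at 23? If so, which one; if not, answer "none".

At 23 seats: Millford 3, Claybrook 8, Stonebridge 6, Oakdale 6.
At 24 seats: Millford 2, Claybrook 9, Stonebridge 6, Oakdale 7.
Millford drops from 3 to 2.

Millford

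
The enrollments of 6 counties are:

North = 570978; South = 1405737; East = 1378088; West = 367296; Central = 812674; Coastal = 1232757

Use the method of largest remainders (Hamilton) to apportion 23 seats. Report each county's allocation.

North=2, South=6, East=6, West=1, Central=3, Coastal=5

The standard divisor is 5767530/23 ≈ 250762.174.
Standard quotas: North 2.2770, South 5.6059, East 5.4956, West 1.4647, Central 3.2408, Coastal 4.9160.
Lower quotas: North 2, South 5, East 5, West 1, Central 3, Coastal 4 (sum 20, leaving 3 seats).
Remainders in descending order: Coastal 0.9160, South 0.6059, East 0.4956, West 0.4647, North 0.2770, Central 0.2408.
The surplus seats go to Coastal, South, East.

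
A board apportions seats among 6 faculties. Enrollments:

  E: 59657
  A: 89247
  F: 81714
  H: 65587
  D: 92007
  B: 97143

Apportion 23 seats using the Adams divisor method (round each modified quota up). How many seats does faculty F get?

4

Standard divisor 485355/23 ≈ 21102.391; standard quotas: E 2.827, A 4.229, F 3.872, H 3.108, D 4.360, B 4.603.
Rounding up gives 3, 5, 4, 4, 5, 5 = 26 seats, so the divisor must be adjusted.
With modified divisor 23600: modified quotas E 2.528, A 3.782, F 3.462, H 2.779, D 3.899, B 4.116.
Rounding up: E 3, A 4, F 4, H 3, D 4, B 5 (total 23).
F receives 4.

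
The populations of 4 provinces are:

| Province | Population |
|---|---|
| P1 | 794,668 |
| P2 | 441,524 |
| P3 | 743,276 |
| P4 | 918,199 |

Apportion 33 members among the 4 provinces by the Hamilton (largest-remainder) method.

P1 9; P2 5; P3 9; P4 10

Total 2897667; standard divisor 2897667/33 ≈ 87808.091.
Standard quotas: P1 9.0501, P2 5.0283, P3 8.4648, P4 10.4569.
Lower quotas: P1 9, P2 5, P3 8, P4 10 (sum 32, leaving 1 seat).
Remainders in descending order: P3 0.4648, P4 0.4569, P1 0.0501, P2 0.0283.
Largest remainder: P3 receives the extra seat.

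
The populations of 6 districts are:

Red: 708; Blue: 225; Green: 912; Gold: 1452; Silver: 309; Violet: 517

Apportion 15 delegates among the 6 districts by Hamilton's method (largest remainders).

Red 3; Blue 1; Green 3; Gold 5; Silver 1; Violet 2

Total 4123; standard divisor 4123/15 ≈ 274.867.
Standard quotas: Red 2.576, Blue 0.819, Green 3.318, Gold 5.283, Silver 1.124, Violet 1.881.
Lower quotas: Red 2, Blue 0, Green 3, Gold 5, Silver 1, Violet 1 (sum 12, leaving 3 seats).
Remainders in descending order: Violet 0.881, Blue 0.819, Red 0.576, Green 0.318, Gold 0.283, Silver 0.124.
The surplus seats go to Violet, Blue, Red.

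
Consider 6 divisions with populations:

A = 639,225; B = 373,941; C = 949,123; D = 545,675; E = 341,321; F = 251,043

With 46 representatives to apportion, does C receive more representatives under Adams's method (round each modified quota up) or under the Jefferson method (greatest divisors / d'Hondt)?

Jefferson

Adams: A 9, B 6, C 14, D 8, E 5, F 4.
Jefferson: A 10, B 5, C 15, D 8, E 5, F 3.
C gets 14 under Adams and 15 under Jefferson.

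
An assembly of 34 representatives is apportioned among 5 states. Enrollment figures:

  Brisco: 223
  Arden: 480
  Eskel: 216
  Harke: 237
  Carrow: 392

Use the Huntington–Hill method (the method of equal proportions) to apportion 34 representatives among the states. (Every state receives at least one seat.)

With divisor 46: modified quotas Brisco 4.848, Arden 10.435, Eskel 4.696, Harke 5.152, Carrow 8.522.
Geometric-mean thresholds: Brisco √(4·5)=4.472, Arden √(10·11)=10.488, Eskel √(4·5)=4.472, Harke √(5·6)=5.477, Carrow √(8·9)=8.485.
Each quota rounded against its threshold gives Brisco 5, Arden 10, Eskel 5, Harke 5, Carrow 9 (total 34).

Brisco: 5, Arden: 10, Eskel: 5, Harke: 5, Carrow: 9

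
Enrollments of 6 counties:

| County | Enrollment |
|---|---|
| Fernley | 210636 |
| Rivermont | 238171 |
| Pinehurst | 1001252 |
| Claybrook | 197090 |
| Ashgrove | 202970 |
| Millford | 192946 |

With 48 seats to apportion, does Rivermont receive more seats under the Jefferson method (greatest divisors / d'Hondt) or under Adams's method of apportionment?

Jefferson: Fernley 5, Rivermont 5, Pinehurst 25, Claybrook 4, Ashgrove 5, Millford 4.
Adams: Fernley 5, Rivermont 6, Pinehurst 22, Claybrook 5, Ashgrove 5, Millford 5.
Rivermont gets 5 under Jefferson and 6 under Adams.

Adams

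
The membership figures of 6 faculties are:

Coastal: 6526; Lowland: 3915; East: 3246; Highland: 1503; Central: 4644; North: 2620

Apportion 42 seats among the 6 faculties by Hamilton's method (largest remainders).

Standard divisor: 22454 ÷ 42 ≈ 534.619.
Standard quotas: Coastal 12.2068, Lowland 7.3230, East 6.0716, Highland 2.8113, Central 8.6866, North 4.9007.
Lower quotas: Coastal 12, Lowland 7, East 6, Highland 2, Central 8, North 4 (sum 39, leaving 3 seats).
Remainders in descending order: North 0.9007, Highland 0.8113, Central 0.6866, Lowland 0.3230, Coastal 0.2068, East 0.0716.
The surplus seats go to North, Highland, Central.

Coastal: 12, Lowland: 7, East: 6, Highland: 3, Central: 9, North: 5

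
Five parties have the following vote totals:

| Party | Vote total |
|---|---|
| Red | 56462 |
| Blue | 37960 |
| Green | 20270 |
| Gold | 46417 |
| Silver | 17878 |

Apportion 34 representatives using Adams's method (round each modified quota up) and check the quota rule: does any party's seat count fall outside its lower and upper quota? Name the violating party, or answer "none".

none

Standard quotas: Red 10.725, Blue 7.211, Green 3.850, Gold 8.817, Silver 3.396.
Adams allocation: Red 10, Blue 7, Green 4, Gold 9, Silver 4.
Every allocation lies between the lower and upper quota.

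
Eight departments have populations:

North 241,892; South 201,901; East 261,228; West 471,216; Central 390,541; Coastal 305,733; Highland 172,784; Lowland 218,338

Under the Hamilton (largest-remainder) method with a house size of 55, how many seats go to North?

6

Standard divisor: 2263633 ÷ 55 ≈ 41156.964.
Standard quotas: North 5.8773, South 4.9056, East 6.3471, West 11.4492, Central 9.4891, Coastal 7.4285, Highland 4.1982, Lowland 5.3050.
Lower quotas: North 5, South 4, East 6, West 11, Central 9, Coastal 7, Highland 4, Lowland 5 (sum 51, leaving 4 seats).
Remainders in descending order: South 0.9056, North 0.8773, Central 0.4891, West 0.4492, Coastal 0.4285, East 0.3471, Lowland 0.3050, Highland 0.1982.
Largest remainders: South, North, Central, West receive the extra seats.
North receives 6.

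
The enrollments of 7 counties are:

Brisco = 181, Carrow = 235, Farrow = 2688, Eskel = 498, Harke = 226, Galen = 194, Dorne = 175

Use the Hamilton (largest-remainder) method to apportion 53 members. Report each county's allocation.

Brisco=2, Carrow=3, Farrow=34, Eskel=6, Harke=3, Galen=3, Dorne=2

Standard divisor: 4197 ÷ 53 ≈ 79.189.
Standard quotas: Brisco 2.286, Carrow 2.968, Farrow 33.944, Eskel 6.289, Harke 2.854, Galen 2.450, Dorne 2.210.
Lower quotas: Brisco 2, Carrow 2, Farrow 33, Eskel 6, Harke 2, Galen 2, Dorne 2 (sum 49, leaving 4 seats).
Remainders in descending order: Carrow 0.968, Farrow 0.944, Harke 0.854, Galen 0.450, Eskel 0.289, Brisco 0.286, Dorne 0.210.
The surplus seats go to Carrow, Farrow, Harke, Galen.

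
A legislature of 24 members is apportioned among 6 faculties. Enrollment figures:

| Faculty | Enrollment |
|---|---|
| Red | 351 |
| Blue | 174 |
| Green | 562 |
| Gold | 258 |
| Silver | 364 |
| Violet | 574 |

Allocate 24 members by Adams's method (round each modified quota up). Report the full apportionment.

Red 4, Blue 2, Green 5, Gold 3, Silver 4, Violet 6

Standard divisor 2283/24 ≈ 95.125; standard quotas: Red 3.690, Blue 1.829, Green 5.908, Gold 2.712, Silver 3.827, Violet 6.034.
Rounding up gives 4, 2, 6, 3, 4, 7 = 26 seats, so the divisor must be adjusted.
With modified divisor 114: modified quotas Red 3.079, Blue 1.526, Green 4.930, Gold 2.263, Silver 3.193, Violet 5.035.
Rounding up: Red 4, Blue 2, Green 5, Gold 3, Silver 4, Violet 6 (total 24).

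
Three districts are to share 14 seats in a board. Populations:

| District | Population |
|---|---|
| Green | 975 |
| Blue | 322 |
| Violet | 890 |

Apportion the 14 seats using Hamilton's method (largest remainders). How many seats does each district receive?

The standard divisor is 2187/14 ≈ 156.214.
Standard quotas: Green 6.241, Blue 2.061, Violet 5.697.
Lower quotas: Green 6, Blue 2, Violet 5 (sum 13, leaving 1 seat).
Remainders in descending order: Violet 0.697, Green 0.241, Blue 0.061.
Largest remainder: Violet receives the extra seat.

Green: 6, Blue: 2, Violet: 6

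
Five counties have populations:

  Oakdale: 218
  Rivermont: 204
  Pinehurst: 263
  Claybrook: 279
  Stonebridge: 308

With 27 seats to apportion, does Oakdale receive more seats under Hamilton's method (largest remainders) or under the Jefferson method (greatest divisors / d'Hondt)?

Hamilton: Oakdale 5, Rivermont 4, Pinehurst 6, Claybrook 6, Stonebridge 6.
Jefferson: Oakdale 4, Rivermont 4, Pinehurst 6, Claybrook 6, Stonebridge 7.
Oakdale gets 5 under Hamilton and 4 under Jefferson.

Hamilton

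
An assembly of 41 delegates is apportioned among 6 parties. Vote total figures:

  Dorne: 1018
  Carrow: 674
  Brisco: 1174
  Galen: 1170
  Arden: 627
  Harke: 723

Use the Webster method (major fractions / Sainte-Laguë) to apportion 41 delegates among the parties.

Standard divisor 5386/41 ≈ 131.366; standard quotas: Dorne 7.749, Carrow 5.131, Brisco 8.937, Galen 8.906, Arden 4.773, Harke 5.504.
Rounding to the nearest integer gives 8, 5, 9, 9, 5, 6 = 42 seats, so the divisor must be adjusted.
With modified divisor 134: modified quotas Dorne 7.597, Carrow 5.030, Brisco 8.761, Galen 8.731, Arden 4.679, Harke 5.396.
Rounding to the nearest integer: Dorne 8, Carrow 5, Brisco 9, Galen 9, Arden 5, Harke 5 (total 41).

Dorne=8; Carrow=5; Brisco=9; Galen=9; Arden=5; Harke=5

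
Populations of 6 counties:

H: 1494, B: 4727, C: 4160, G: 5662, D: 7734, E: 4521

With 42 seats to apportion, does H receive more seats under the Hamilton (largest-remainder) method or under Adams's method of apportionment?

Hamilton: H 2, B 7, C 6, G 8, D 12, E 7.
Adams: H 3, B 7, C 6, G 8, D 11, E 7.
H gets 2 under Hamilton and 3 under Adams.

Adams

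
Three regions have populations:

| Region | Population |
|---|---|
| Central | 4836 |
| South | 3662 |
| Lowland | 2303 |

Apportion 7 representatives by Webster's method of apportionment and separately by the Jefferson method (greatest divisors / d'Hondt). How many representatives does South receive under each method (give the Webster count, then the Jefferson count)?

2 and 3

Webster: Central 3, South 2, Lowland 2.
Jefferson: Central 3, South 3, Lowland 1.
South gets 2 under Webster and 3 under Jefferson.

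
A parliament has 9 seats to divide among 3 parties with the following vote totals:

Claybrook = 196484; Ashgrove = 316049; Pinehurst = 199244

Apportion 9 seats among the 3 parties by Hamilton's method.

Claybrook: 2; Ashgrove: 4; Pinehurst: 3

Standard divisor: 711777 ÷ 9 ≈ 79086.333.
Standard quotas: Claybrook 2.4844, Ashgrove 3.9963, Pinehurst 2.5193.
Lower quotas: Claybrook 2, Ashgrove 3, Pinehurst 2 (sum 7, leaving 2 seats).
Remainders in descending order: Ashgrove 0.9963, Pinehurst 0.5193, Claybrook 0.4844.
Largest remainders: Ashgrove, Pinehurst receive the extra seats.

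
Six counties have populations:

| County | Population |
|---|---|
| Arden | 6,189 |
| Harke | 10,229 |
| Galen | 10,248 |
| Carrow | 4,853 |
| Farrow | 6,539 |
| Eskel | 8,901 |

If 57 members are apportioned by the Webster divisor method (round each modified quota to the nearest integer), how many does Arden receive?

Standard divisor 46959/57 ≈ 823.842; standard quotas: Arden 7.512, Harke 12.416, Galen 12.439, Carrow 5.891, Farrow 7.937, Eskel 10.804.
Rounding to the nearest integer gives Arden 8, Harke 12, Galen 12, Carrow 6, Farrow 8, Eskel 11 — total 57, matching the house size, so no adjustment is needed.
Arden receives 8.

8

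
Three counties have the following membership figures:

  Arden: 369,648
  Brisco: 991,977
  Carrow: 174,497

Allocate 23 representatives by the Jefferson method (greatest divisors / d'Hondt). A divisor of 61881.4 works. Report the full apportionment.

Arden 5; Brisco 16; Carrow 2

With modified divisor 61881.4: modified quotas Arden 5.973, Brisco 16.030, Carrow 2.820.
Rounding down: Arden 5, Brisco 16, Carrow 2 (total 23).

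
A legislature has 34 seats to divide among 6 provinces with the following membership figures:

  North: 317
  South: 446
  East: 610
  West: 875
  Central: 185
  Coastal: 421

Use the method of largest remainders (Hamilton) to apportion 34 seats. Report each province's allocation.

North: 4, South: 5, East: 7, West: 11, Central: 2, Coastal: 5

The standard divisor is 2854/34 ≈ 83.941.
Standard quotas: North 3.776, South 5.313, East 7.267, West 10.424, Central 2.204, Coastal 5.015.
Lower quotas: North 3, South 5, East 7, West 10, Central 2, Coastal 5 (sum 32, leaving 2 seats).
Remainders in descending order: North 0.776, West 0.424, South 0.313, East 0.267, Central 0.204, Coastal 0.015.
Largest remainders: North, West receive the extra seats.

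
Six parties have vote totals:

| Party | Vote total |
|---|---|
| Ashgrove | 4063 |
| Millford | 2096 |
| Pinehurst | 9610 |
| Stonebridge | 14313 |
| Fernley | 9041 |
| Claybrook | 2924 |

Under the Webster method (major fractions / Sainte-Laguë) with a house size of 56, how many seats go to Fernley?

12

Standard divisor 42047/56 ≈ 750.839; standard quotas: Ashgrove 5.411, Millford 2.792, Pinehurst 12.799, Stonebridge 19.063, Fernley 12.041, Claybrook 3.894.
Rounding to the nearest integer gives Ashgrove 5, Millford 3, Pinehurst 13, Stonebridge 19, Fernley 12, Claybrook 4 — total 56, matching the house size, so no adjustment is needed.
Fernley receives 12.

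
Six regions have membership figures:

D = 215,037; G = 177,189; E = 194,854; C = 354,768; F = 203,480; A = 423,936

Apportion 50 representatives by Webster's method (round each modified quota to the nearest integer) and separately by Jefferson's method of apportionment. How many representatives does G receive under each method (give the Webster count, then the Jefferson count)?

Webster: D 7, G 6, E 6, C 11, F 6, A 14.
Jefferson: D 7, G 5, E 6, C 12, F 6, A 14.
G gets 6 under Webster and 5 under Jefferson.

6 and 5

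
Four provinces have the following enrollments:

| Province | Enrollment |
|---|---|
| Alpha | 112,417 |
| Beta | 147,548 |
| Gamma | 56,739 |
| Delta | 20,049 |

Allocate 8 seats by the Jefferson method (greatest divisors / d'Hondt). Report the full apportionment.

Standard divisor 336753/8 ≈ 42094.125; standard quotas: Alpha 2.671, Beta 3.505, Gamma 1.348, Delta 0.476.
Rounding down gives 2, 3, 1, 0 = 6 seats, so the divisor must be adjusted.
With modified divisor 33200: modified quotas Alpha 3.386, Beta 4.444, Gamma 1.709, Delta 0.604.
Rounding down: Alpha 3, Beta 4, Gamma 1, Delta 0 (total 8).

Alpha 3, Beta 4, Gamma 1, Delta 0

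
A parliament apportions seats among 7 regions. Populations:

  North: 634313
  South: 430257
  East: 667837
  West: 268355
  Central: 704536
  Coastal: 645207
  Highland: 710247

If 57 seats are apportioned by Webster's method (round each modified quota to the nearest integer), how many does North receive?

Standard divisor 4060752/57 ≈ 71241.263; standard quotas: North 8.904, South 6.039, East 9.374, West 3.767, Central 9.889, Coastal 9.057, Highland 9.970.
Rounding to the nearest integer gives North 9, South 6, East 9, West 4, Central 10, Coastal 9, Highland 10 — total 57, matching the house size, so no adjustment is needed.
North receives 9.

9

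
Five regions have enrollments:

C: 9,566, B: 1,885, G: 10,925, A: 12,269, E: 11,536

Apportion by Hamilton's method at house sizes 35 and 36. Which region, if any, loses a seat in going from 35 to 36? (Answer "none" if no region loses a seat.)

B

At 35 seats: C 7, B 2, G 8, A 9, E 9.
At 36 seats: C 7, B 1, G 9, A 10, E 9.
B drops from 2 to 1.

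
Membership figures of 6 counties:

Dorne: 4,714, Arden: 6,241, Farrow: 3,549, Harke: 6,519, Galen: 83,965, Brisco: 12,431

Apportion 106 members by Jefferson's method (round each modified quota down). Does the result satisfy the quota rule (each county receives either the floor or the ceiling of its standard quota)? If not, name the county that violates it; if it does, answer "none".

Galen

Standard quotas: Dorne 4.256, Arden 5.634, Farrow 3.204, Harke 5.885, Galen 75.799, Brisco 11.222.
Jefferson allocation: Dorne 4, Arden 5, Farrow 3, Harke 6, Galen 77, Brisco 11.
Galen has quota 75.799 (lower 75, upper 76) but receives 77 — outside the quota interval.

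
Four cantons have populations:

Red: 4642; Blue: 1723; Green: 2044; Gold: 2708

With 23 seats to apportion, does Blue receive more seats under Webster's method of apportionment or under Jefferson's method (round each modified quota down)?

Webster: Red 9, Blue 4, Green 4, Gold 6.
Jefferson: Red 10, Blue 3, Green 4, Gold 6.
Blue gets 4 under Webster and 3 under Jefferson.

Webster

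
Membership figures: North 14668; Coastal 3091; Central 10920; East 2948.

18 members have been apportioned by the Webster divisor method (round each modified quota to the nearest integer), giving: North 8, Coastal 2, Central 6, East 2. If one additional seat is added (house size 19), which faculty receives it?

Priority for the next seat is population ÷ (current seats + 0.5).
Priorities: North 1725.647, Coastal 1236.400, Central 1680.000, East 1179.200.
Highest priority: North.

North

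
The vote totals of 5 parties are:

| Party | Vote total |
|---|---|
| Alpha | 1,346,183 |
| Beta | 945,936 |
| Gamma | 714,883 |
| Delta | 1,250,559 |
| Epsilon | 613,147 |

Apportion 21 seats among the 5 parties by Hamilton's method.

Alpha 6, Beta 4, Gamma 3, Delta 5, Epsilon 3

Total 4870708; standard divisor 4870708/21 ≈ 231938.476.
Standard quotas: Alpha 5.8041, Beta 4.0784, Gamma 3.0822, Delta 5.3918, Epsilon 2.6436.
Lower quotas: Alpha 5, Beta 4, Gamma 3, Delta 5, Epsilon 2 (sum 19, leaving 2 seats).
Remainders in descending order: Alpha 0.8041, Epsilon 0.6436, Delta 0.3918, Gamma 0.0822, Beta 0.0784.
Largest remainders: Alpha, Epsilon receive the extra seats.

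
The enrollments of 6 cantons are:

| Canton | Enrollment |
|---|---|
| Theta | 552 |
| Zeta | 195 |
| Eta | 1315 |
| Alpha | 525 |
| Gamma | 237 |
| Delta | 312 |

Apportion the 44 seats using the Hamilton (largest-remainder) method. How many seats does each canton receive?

Theta 8, Zeta 3, Eta 19, Alpha 7, Gamma 3, Delta 4

The standard divisor is 3136/44 ≈ 71.273.
Standard quotas: Theta 7.745, Zeta 2.736, Eta 18.450, Alpha 7.366, Gamma 3.325, Delta 4.378.
Lower quotas: Theta 7, Zeta 2, Eta 18, Alpha 7, Gamma 3, Delta 4 (sum 41, leaving 3 seats).
Remainders in descending order: Theta 0.745, Zeta 0.736, Eta 0.450, Delta 0.378, Alpha 0.366, Gamma 0.325.
The surplus seats go to Theta, Zeta, Eta.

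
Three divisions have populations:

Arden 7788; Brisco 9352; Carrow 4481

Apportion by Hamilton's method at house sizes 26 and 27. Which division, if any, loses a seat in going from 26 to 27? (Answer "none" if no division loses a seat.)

At 26 seats: Arden 9, Brisco 11, Carrow 6.
At 27 seats: Arden 10, Brisco 12, Carrow 5.
Carrow drops from 6 to 5.

Carrow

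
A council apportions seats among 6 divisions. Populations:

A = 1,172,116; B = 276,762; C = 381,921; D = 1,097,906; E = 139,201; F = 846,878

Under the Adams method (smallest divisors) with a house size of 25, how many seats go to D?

Standard divisor 3914784/25 ≈ 156591.36; standard quotas: A 7.485, B 1.767, C 2.439, D 7.011, E 0.889, F 5.408.
Rounding up gives 8, 2, 3, 8, 1, 6 = 28 seats, so the divisor must be adjusted.
With modified divisor 176200: modified quotas A 6.652, B 1.571, C 2.168, D 6.231, E 0.790, F 4.806.
Rounding up: A 7, B 2, C 3, D 7, E 1, F 5 (total 25).
D receives 7.

7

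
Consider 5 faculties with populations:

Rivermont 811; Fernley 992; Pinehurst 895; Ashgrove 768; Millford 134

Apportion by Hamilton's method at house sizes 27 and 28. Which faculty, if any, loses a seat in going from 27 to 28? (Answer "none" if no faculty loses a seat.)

At 27 seats: Rivermont 6, Fernley 7, Pinehurst 7, Ashgrove 6, Millford 1.
At 28 seats: Rivermont 6, Fernley 8, Pinehurst 7, Ashgrove 6, Millford 1.
No faculty's allocation decreased.

none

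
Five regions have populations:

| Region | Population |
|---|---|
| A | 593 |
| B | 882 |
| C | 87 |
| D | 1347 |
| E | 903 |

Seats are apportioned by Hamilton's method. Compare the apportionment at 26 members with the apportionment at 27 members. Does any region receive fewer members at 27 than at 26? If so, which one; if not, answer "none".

At 26 seats: A 4, B 6, C 1, D 9, E 6.
At 27 seats: A 4, B 6, C 1, D 10, E 6.
No region's allocation decreased.

none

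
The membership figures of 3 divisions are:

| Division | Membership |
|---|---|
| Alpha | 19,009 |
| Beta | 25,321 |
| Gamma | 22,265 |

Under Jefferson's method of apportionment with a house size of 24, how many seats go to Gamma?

8

Standard divisor 66595/24 ≈ 2774.792; standard quotas: Alpha 6.851, Beta 9.125, Gamma 8.024.
Rounding down gives 6, 9, 8 = 23 seats, so the divisor must be adjusted.
With modified divisor 2600: modified quotas Alpha 7.311, Beta 9.739, Gamma 8.563.
Rounding down: Alpha 7, Beta 9, Gamma 8 (total 24).
Gamma receives 8.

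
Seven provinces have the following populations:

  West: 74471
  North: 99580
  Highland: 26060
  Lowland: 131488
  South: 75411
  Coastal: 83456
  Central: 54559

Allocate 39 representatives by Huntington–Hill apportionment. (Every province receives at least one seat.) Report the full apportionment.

West 5; North 7; Highland 2; Lowland 10; South 5; Coastal 6; Central 4

With divisor 13814: modified quotas West 5.391, North 7.209, Highland 1.886, Lowland 9.518, South 5.459, Coastal 6.041, Central 3.950.
Geometric-mean thresholds: West √(5·6)=5.477, North √(7·8)=7.483, Highland √(1·2)=1.414, Lowland √(9·10)=9.487, South √(5·6)=5.477, Coastal √(6·7)=6.481, Central √(3·4)=3.464.
Each quota rounded against its threshold gives West 5, North 7, Highland 2, Lowland 10, South 5, Coastal 6, Central 4 (total 39).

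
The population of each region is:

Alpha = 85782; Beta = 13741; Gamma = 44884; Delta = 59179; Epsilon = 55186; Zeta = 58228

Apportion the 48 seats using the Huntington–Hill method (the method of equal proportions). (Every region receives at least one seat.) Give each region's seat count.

With divisor 6683: modified quotas Alpha 12.836, Beta 2.056, Gamma 6.716, Delta 8.855, Epsilon 8.258, Zeta 8.713.
Geometric-mean thresholds: Alpha √(12·13)=12.490, Beta √(2·3)=2.449, Gamma √(6·7)=6.481, Delta √(8·9)=8.485, Epsilon √(8·9)=8.485, Zeta √(8·9)=8.485.
Each quota rounded against its threshold gives Alpha 13, Beta 2, Gamma 7, Delta 9, Epsilon 8, Zeta 9 (total 48).

Alpha 13; Beta 2; Gamma 7; Delta 9; Epsilon 8; Zeta 9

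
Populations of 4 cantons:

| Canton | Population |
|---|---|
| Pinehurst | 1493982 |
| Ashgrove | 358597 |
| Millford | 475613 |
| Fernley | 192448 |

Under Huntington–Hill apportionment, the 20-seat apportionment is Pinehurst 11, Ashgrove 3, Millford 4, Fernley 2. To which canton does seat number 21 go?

Priority for the next seat is population ÷ (√(s·(s+1))).
Priorities: Pinehurst 130034.442, Ashgrove 103518.037, Millford 106350.300, Fernley 78566.567.
Highest priority: Pinehurst.

Pinehurst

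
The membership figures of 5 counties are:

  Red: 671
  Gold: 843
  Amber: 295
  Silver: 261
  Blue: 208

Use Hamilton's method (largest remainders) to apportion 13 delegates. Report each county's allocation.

The standard divisor is 2278/13 ≈ 175.231.
Standard quotas: Red 3.829, Gold 4.811, Amber 1.683, Silver 1.489, Blue 1.187.
Lower quotas: Red 3, Gold 4, Amber 1, Silver 1, Blue 1 (sum 10, leaving 3 seats).
Remainders in descending order: Red 0.829, Gold 0.811, Amber 0.683, Silver 0.489, Blue 0.187.
The surplus seats go to Red, Gold, Amber.

Red=4, Gold=5, Amber=2, Silver=1, Blue=1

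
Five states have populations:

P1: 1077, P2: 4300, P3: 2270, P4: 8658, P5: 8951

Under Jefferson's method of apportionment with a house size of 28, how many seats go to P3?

2

Standard divisor 25256/28 ≈ 902; standard quotas: P1 1.194, P2 4.767, P3 2.517, P4 9.599, P5 9.924.
Rounding down gives 1, 4, 2, 9, 9 = 25 seats, so the divisor must be adjusted.
With modified divisor 840: modified quotas P1 1.282, P2 5.119, P3 2.702, P4 10.307, P5 10.656.
Rounding down: P1 1, P2 5, P3 2, P4 10, P5 10 (total 28).
P3 receives 2.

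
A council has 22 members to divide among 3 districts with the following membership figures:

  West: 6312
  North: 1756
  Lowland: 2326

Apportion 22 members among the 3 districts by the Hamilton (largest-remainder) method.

West 13, North 4, Lowland 5

Total 10394; standard divisor 10394/22 ≈ 472.455.
Standard quotas: West 13.3600, North 3.7168, Lowland 4.9232.
Lower quotas: West 13, North 3, Lowland 4 (sum 20, leaving 2 seats).
Remainders in descending order: Lowland 0.9232, North 0.7168, West 0.3600.
Largest remainders: Lowland, North receive the extra seats.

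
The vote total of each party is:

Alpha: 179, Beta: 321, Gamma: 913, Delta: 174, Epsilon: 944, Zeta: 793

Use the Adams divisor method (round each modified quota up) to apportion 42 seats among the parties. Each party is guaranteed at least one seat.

Alpha=3; Beta=4; Gamma=11; Delta=3; Epsilon=11; Zeta=10

Standard divisor 3324/42 ≈ 79.143; standard quotas: Alpha 2.262, Beta 4.056, Gamma 11.536, Delta 2.199, Epsilon 11.928, Zeta 10.020.
Rounding up gives 3, 5, 12, 3, 12, 11 = 46 seats, so the divisor must be adjusted.
With modified divisor 86: modified quotas Alpha 2.081, Beta 3.733, Gamma 10.616, Delta 2.023, Epsilon 10.977, Zeta 9.221.
Rounding up: Alpha 3, Beta 4, Gamma 11, Delta 3, Epsilon 11, Zeta 10 (total 42).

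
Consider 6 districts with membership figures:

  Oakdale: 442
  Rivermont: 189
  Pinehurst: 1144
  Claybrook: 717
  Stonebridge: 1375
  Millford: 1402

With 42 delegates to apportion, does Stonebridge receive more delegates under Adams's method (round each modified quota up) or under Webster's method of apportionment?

Adams: Oakdale 4, Rivermont 2, Pinehurst 9, Claybrook 6, Stonebridge 10, Millford 11.
Webster: Oakdale 4, Rivermont 1, Pinehurst 9, Claybrook 6, Stonebridge 11, Millford 11.
Stonebridge gets 10 under Adams and 11 under Webster.

Webster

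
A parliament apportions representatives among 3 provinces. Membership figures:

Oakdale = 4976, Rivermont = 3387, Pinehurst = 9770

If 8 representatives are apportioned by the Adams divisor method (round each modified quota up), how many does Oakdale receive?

2

Standard divisor 18133/8 ≈ 2266.625; standard quotas: Oakdale 2.195, Rivermont 1.494, Pinehurst 4.310.
Rounding up gives 3, 2, 5 = 10 seats, so the divisor must be adjusted.
With modified divisor 2900: modified quotas Oakdale 1.716, Rivermont 1.168, Pinehurst 3.369.
Rounding up: Oakdale 2, Rivermont 2, Pinehurst 4 (total 8).
Oakdale receives 2.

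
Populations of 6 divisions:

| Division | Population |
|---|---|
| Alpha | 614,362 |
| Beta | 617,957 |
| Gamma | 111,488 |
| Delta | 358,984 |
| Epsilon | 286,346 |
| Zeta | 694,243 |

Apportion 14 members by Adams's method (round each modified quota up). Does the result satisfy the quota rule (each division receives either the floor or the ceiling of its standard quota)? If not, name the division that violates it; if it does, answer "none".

none

Standard quotas: Alpha 3.205, Beta 3.224, Gamma 0.582, Delta 1.873, Epsilon 1.494, Zeta 3.622.
Adams allocation: Alpha 3, Beta 3, Gamma 1, Delta 2, Epsilon 2, Zeta 3.
Every allocation lies between the lower and upper quota.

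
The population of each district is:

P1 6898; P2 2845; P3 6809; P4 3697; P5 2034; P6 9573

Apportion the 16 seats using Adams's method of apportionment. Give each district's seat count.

P1 3, P2 2, P3 3, P4 2, P5 1, P6 5

Standard divisor 31856/16 ≈ 1991; standard quotas: P1 3.465, P2 1.429, P3 3.420, P4 1.857, P5 1.022, P6 4.808.
Rounding up gives 4, 2, 4, 2, 2, 5 = 19 seats, so the divisor must be adjusted.
With modified divisor 2350: modified quotas P1 2.935, P2 1.211, P3 2.897, P4 1.573, P5 0.866, P6 4.074.
Rounding up: P1 3, P2 2, P3 3, P4 2, P5 1, P6 5 (total 16).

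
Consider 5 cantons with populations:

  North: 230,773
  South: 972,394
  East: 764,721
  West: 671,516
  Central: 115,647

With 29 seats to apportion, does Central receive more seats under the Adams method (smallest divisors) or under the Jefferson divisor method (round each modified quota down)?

Adams

Adams: North 3, South 9, East 8, West 7, Central 2.
Jefferson: North 2, South 11, East 8, West 7, Central 1.
Central gets 2 under Adams and 1 under Jefferson.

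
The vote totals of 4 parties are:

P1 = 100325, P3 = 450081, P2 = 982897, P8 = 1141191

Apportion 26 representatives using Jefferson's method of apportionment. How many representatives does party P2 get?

10

Standard divisor 2674494/26 ≈ 102865.154; standard quotas: P1 0.975, P3 4.375, P2 9.555, P8 11.094.
Rounding down gives 0, 4, 9, 11 = 24 seats, so the divisor must be adjusted.
With modified divisor 96700: modified quotas P1 1.037, P3 4.654, P2 10.164, P8 11.801.
Rounding down: P1 1, P3 4, P2 10, P8 11 (total 26).
P2 receives 10.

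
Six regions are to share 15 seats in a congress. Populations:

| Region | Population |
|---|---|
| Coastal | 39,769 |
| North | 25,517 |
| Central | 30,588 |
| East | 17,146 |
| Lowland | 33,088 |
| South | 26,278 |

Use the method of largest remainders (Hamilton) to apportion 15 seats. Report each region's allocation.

Coastal=3, North=2, Central=3, East=2, Lowland=3, South=2

Total 172386; standard divisor 172386/15 ≈ 11492.4.
Standard quotas: Coastal 3.4605, North 2.2203, Central 2.6616, East 1.4919, Lowland 2.8791, South 2.2866.
Lower quotas: Coastal 3, North 2, Central 2, East 1, Lowland 2, South 2 (sum 12, leaving 3 seats).
Remainders in descending order: Lowland 0.8791, Central 0.6616, East 0.4919, Coastal 0.4605, South 0.2866, North 0.2203.
Largest remainders: Lowland, Central, East receive the extra seats.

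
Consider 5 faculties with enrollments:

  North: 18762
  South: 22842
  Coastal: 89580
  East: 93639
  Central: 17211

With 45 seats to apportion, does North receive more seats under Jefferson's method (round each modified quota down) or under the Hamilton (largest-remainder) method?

Jefferson: North 3, South 4, Coastal 17, East 18, Central 3.
Hamilton: North 4, South 4, Coastal 17, East 17, Central 3.
North gets 3 under Jefferson and 4 under Hamilton.

Hamilton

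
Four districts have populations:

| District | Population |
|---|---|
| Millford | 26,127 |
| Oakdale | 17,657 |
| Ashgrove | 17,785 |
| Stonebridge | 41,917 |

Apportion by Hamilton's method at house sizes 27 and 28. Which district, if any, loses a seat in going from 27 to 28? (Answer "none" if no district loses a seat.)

At 27 seats: Millford 7, Oakdale 4, Ashgrove 5, Stonebridge 11.
At 28 seats: Millford 7, Oakdale 5, Ashgrove 5, Stonebridge 11.
No district's allocation decreased.

none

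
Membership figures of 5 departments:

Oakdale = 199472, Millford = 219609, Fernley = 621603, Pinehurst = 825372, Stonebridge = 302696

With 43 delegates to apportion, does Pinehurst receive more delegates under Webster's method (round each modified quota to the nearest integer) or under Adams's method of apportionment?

Webster

Webster: Oakdale 4, Millford 4, Fernley 12, Pinehurst 17, Stonebridge 6.
Adams: Oakdale 4, Millford 5, Fernley 12, Pinehurst 16, Stonebridge 6.
Pinehurst gets 17 under Webster and 16 under Adams.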